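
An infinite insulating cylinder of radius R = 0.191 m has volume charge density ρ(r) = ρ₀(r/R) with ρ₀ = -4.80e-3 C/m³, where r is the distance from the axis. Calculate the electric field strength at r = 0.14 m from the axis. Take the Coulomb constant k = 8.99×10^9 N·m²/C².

Choose a coaxial cylinder of radius r = 0.14 m (arbitrary length L) as the Gaussian surface (r < R).
Integrating ρ over the cross-section to radius r: λ_enc = (2πρ₀/R) ∫₀^r r'^2 dr' = 2πρ₀ r^3/(3·R) = -1.444×10^-4 C/m.
Gauss's law: E·2πrL = λ_enc L/ε₀.
E = 2k|λ_enc|/r = 2(8.99×10^9)(1.444×10^-4)/(0.14) = 1.85×10^7 N/C.

|E| ≈ 1.85e7 N/C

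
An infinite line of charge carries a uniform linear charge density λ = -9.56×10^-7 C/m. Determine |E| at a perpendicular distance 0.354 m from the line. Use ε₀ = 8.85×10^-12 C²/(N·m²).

4.86×10^4 N/C

Coaxial Gaussian cylinder, radius r = 0.354 m, length L.
Q_enc = λL, so λ_enc = -9.56e-7 C/m.
Gauss's law: E·2πrL = λ_enc L/ε₀.
E = |λ_enc|/(2πε₀r) = (9.56×10^-7)/(2π·8.85×10^-12·0.354) = 4.86×10^4 N/C.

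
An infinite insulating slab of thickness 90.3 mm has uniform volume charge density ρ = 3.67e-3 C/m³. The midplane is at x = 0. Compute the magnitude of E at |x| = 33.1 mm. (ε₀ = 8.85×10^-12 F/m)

1.37×10^7 V/m

By symmetry E is perpendicular to the slab. A Gaussian pillbox from −33.1 mm to +33.1 mm (face area A) lies entirely within the slab.
Q_enc = ρ·(2x)·A and flux = 2EA, so 2EA = 2ρxA/ε₀ ⇒ E = |ρ|x/ε₀.
E = (3.67×10^-3)(0.0331)/(8.85×10^-12) = 1.37×10^7 N/C.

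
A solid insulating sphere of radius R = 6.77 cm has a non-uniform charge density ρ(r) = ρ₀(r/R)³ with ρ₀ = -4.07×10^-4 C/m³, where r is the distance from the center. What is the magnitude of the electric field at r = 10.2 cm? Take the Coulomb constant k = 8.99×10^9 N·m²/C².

|E| = 2.29×10^5 V/m

Symmetry ⇒ E = E(r) r̂. Gaussian sphere of radius r = 10.2 cm (r > R, all charge enclosed).
Q_enc = 4π ∫₀^R ρ₀(r'/R)^3 r'² dr' = 4πρ₀R³/6 = -2.645×10^-7 C.
Gauss's law: E·4πr² = Q_enc/ε₀.
E = k|Q_enc|/r² = (8.99×10^9)(2.645e-7)/(0.102)² = 2.29×10^5 N/C.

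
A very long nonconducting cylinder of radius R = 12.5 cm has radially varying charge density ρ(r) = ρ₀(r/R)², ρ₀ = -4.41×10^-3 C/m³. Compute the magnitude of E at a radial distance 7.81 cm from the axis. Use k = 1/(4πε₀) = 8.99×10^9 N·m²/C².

Coaxial Gaussian cylinder, radius r = 7.81 cm, length L (r < R).
λ_enc = ∫₀^r ρ(r')·2πr' dr' = (2πρ₀/R²)·r^4/4 = -1.649×10^-5 C/m.
By Gauss's law (flux through the curved wall only), E·2πrL = λ_enc L/ε₀.
E = 2k|λ_enc|/r = 2(8.99×10^9)(1.649e-5)/(0.0781) = 3.80×10^6 N/C.

3.80e6 N/C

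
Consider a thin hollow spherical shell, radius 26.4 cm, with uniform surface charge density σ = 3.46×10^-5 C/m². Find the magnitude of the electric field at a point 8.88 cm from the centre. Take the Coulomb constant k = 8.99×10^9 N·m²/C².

E = 0

By spherical symmetry E is radial; choose a Gaussian sphere of radius r = 8.88 cm (inside the shell, r < 26.4 cm).
No charge lies within this surface, so Q_enc = 0 and Gauss's law gives E·4πr² = 0 ⇒ E = 0.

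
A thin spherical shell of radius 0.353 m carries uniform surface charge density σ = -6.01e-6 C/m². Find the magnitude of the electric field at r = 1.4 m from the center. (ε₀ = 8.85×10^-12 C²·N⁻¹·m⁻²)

4.32×10^4 N/C

Symmetry ⇒ E = E(r) r̂. Gaussian sphere of radius r = 1.4 m (r > 0.353 m).
The entire shell is enclosed: Q_enc = σ·4πR² = (-6.01×10^-6)·4π·(0.353)² = -9.411e-6 C.
Since E is radial and uniform over the Gaussian sphere, Φ = E·4πr² = Q_enc/ε₀.
E = |Q_enc|/(4πε₀r²) = (9.411×10^-6)/(4π·8.85×10^-12·(1.4)²) = 4.32×10^4 N/C.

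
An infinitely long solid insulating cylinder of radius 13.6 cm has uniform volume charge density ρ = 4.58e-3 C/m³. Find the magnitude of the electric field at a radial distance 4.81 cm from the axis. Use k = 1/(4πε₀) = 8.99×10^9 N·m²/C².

Choose a coaxial cylinder of radius r = 4.81 cm (arbitrary length L) as the Gaussian surface (r < R).
Charge inside radius r per length L is ρ·πr²·L, so λ_enc = ρπr² = 3.329×10^-5 C/m.
Applying ∮E·dA = Q_enc/ε₀ with the end caps contributing no flux:
E = 2k|λ_enc|/r = 2(8.99×10^9)(3.329e-5)/(0.0481) = 1.24e7 N/C.

|E| ≈ 1.24×10^7 N/C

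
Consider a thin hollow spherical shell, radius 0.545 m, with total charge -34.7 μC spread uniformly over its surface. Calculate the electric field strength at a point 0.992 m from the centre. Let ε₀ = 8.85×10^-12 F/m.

|E| ≈ 3.17e5 N/C

Symmetry ⇒ E = E(r) r̂. Gaussian sphere of radius r = 0.992 m (r > 0.545 m).
The entire shell is enclosed: Q_enc = -3.47×10^-5 C.
Gauss's law: E·4πr² = Q_enc/ε₀.
E = |Q_enc|/(4πε₀r²) = (3.47×10^-5)/(4π·8.85×10^-12·(0.992)²) = 3.17e5 N/C.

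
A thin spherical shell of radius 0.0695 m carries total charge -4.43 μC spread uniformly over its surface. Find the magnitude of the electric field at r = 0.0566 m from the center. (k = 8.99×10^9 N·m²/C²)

E = 0 (no enclosed charge)

By spherical symmetry E is radial; choose a Gaussian sphere of radius r = 0.0566 m (inside the shell, r < 0.0695 m).
All the charge is outside the Gaussian surface: Q_enc = 0, hence E = 0 everywhere inside the shell.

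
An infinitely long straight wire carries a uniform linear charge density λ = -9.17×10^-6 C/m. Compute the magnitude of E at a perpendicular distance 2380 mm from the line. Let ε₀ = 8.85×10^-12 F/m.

Coaxial Gaussian cylinder, radius r = 2380 mm, length L.
Q_enc = λL, so λ_enc = -9.17e-6 C/m.
Applying ∮E·dA = Q_enc/ε₀ with the end caps contributing no flux:
E = |λ_enc|/(2πε₀r) = (9.17e-6)/(2π·8.85×10^-12·2.38) = 6.93×10^4 N/C.

|E| ≈ 6.93×10^4 N/C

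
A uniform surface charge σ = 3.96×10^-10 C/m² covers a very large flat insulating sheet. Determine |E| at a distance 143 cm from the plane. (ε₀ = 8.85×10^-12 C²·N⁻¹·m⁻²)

|E| = 22.4 V/m

Choose a cylindrical pillbox piercing the sheet, end faces (area A) parallel to it.
Only the two end caps contribute flux: Φ = 2EA. With Q_enc = σA, Gauss's law gives E = |σ|/(2ε₀).
E = |σ|/(2ε₀) = (3.96e-10)/(2·8.85×10^-12) = 22.4 N/C.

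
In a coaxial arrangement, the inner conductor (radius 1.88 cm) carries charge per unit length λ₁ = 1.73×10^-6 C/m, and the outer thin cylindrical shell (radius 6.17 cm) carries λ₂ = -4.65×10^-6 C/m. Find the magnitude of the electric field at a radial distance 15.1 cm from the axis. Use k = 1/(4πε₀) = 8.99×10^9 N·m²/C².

|E| ≈ 3.48e5 N/C

Choose a coaxial cylinder of radius r = 15.1 cm (arbitrary length L) as the Gaussian surface (r > 6.17 cm, enclosing both).
λ_enc = λ₁ + λ₂ = (1.73×10^-6) + (-4.65×10^-6) = -2.92×10^-6 C/m.
Applying ∮E·dA = Q_enc/ε₀ with the end caps contributing no flux:
E = 2k|λ_enc|/r = 2(8.99×10^9)(2.92×10^-6)/(0.151) = 3.48×10^5 N/C.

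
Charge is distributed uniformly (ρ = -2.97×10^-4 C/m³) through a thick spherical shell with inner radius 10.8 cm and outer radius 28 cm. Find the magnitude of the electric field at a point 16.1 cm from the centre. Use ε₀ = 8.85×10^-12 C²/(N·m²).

Use a concentric Gaussian sphere at r = 16.1 cm (within the shell material, 10.8 cm < r < 28 cm).
Enclosed charge is the volume from a to r: Q_enc = (4π/3)ρ(r³ − a³) = -3.625×10^-6 C.
By Gauss's law, ∮E·dA = E·4πr² = Q_enc/ε₀.
E = |Q_enc|/(4πε₀r²) = (3.625×10^-6)/(4π·8.85×10^-12·(0.161)²) = 1.26e6 N/C.

E ≈ 1.26×10^6 N/C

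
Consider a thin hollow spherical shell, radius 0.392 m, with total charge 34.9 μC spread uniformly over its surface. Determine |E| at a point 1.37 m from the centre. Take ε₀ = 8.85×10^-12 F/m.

E ≈ 1.67×10^5 N/C

By spherical symmetry E is radial; choose a Gaussian sphere of radius r = 1.37 m (r > 0.392 m).
The entire shell is enclosed: Q_enc = 3.49e-5 C.
Gauss's law: E·4πr² = Q_enc/ε₀.
E = |Q_enc|/(4πε₀r²) = (3.49e-5)/(4π·8.85×10^-12·(1.37)²) = 1.67×10^5 N/C.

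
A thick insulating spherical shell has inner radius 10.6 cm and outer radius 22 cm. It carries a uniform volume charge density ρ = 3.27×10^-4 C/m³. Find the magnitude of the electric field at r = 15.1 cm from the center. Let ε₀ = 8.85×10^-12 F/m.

|E| = 1.22e6 V/m

By spherical symmetry E is radial; choose a Gaussian sphere of radius r = 15.1 cm (within the shell material, 10.6 cm < r < 22 cm).
Enclosed charge is the volume from a to r: Q_enc = (4π/3)ρ(r³ − a³) = 3.085×10^-6 C.
By Gauss's law, ∮E·dA = E·4πr² = Q_enc/ε₀.
E = |Q_enc|/(4πε₀r²) = (3.085×10^-6)/(4π·8.85×10^-12·(0.151)²) = 1.22e6 N/C.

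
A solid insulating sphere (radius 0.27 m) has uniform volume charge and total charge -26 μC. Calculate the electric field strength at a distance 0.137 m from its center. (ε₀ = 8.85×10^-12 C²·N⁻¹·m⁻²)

E = 1.63e6 N/C

Use a concentric Gaussian sphere at r = 0.137 m (r < R).
Only the charge within r is enclosed: Q_enc = Q·(r/R)³ = (-26 μC)·(0.137 m/0.27 m)³ = -3.397e-6 C.
Since E is radial and uniform over the Gaussian sphere, Φ = E·4πr² = Q_enc/ε₀.
E = |Q_enc|/(4πε₀r²) = (3.397×10^-6)/(4π·8.85×10^-12·(0.137)²) = 1.63×10^6 N/C.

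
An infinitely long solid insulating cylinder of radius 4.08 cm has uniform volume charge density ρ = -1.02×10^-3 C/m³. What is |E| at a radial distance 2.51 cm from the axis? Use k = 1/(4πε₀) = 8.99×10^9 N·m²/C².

Take a coaxial cylindrical Gaussian surface of radius r = 2.51 cm and length L (r < R).
Charge inside radius r per length L is ρ·πr²·L, so λ_enc = ρπr² = -2.019×10^-6 C/m.
Applying ∮E·dA = Q_enc/ε₀ with the end caps contributing no flux:
E = 2k|λ_enc|/r = 2(8.99×10^9)(2.019e-6)/(0.0251) = 1.45×10^6 N/C.

1.45×10^6 N/C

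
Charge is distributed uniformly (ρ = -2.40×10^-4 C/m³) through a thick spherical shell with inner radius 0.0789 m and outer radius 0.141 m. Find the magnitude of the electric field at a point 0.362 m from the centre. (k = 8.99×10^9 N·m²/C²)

1.59×10^5 N/C

Take a concentric spherical Gaussian surface of radius r = 0.362 m (r > 0.141 m, enclosing the whole shell).
Q_enc = ρ·(4π/3)(b³ − a³) = (-2.40e-4)·(4π/3)·((0.141)³ − (0.0789)³) = -2.324×10^-6 C.
By Gauss's law, ∮E·dA = E·4πr² = Q_enc/ε₀.
E = k|Q_enc|/r² = (8.99×10^9)(2.324×10^-6)/(0.362)² = 1.59×10^5 N/C.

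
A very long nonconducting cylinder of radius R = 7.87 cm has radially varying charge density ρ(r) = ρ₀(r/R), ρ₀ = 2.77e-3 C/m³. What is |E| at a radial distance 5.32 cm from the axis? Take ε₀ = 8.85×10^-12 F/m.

Coaxial Gaussian cylinder, radius r = 5.32 cm, length L (r < R).
Integrating ρ over the cross-section to radius r: λ_enc = (2πρ₀/R) ∫₀^r r'^2 dr' = 2πρ₀ r^3/(3·R) = 1.11e-5 C/m.
Gauss's law: E·2πrL = λ_enc L/ε₀.
E = |λ_enc|/(2πε₀r) = (1.11×10^-5)/(2π·8.85×10^-12·0.0532) = 3.75×10^6 N/C.

|E| ≈ 3.75×10^6 N/C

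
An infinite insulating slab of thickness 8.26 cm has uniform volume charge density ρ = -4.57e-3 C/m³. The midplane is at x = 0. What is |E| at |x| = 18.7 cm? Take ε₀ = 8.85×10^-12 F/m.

The point |x| = 18.7 cm lies outside the slab (half-thickness 0.0413 m). A symmetric pillbox spanning the full slab encloses Q_enc = ρ·d·A.
Flux = 2EA ⇒ E = |ρ|d/(2ε₀), independent of distance outside.
E = (4.57e-3)(0.0826)/(2·8.85×10^-12) = 2.13×10^7 N/C.

|E| = 2.13×10^7 N/C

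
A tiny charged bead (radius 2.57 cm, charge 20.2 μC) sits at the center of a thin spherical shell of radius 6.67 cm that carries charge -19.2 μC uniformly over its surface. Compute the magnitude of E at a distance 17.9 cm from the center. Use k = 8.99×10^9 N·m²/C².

Take a concentric spherical Gaussian surface of radius r = 17.9 cm (r > 6.67 cm, enclosing both).
Q_enc = (20.2 μC) + (-19.2 μC) = 1.00×10^-6 C.
Gauss's law: E·4πr² = Q_enc/ε₀.
E = k|Q_enc|/r² = (8.99×10^9)(1.00×10^-6)/(0.179)² = 2.81e5 N/C.

E = 2.81×10^5 N/C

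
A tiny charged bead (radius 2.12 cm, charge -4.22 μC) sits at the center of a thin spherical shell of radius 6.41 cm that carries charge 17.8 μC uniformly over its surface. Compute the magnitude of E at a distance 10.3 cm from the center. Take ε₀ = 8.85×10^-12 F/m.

By spherical symmetry E is radial; choose a Gaussian sphere of radius r = 10.3 cm (r > 6.41 cm, enclosing both).
Q_enc = (-4.22 μC) + (17.8 μC) = 1.358×10^-5 C.
By Gauss's law, ∮E·dA = E·4πr² = Q_enc/ε₀.
E = |Q_enc|/(4πε₀r²) = (1.358×10^-5)/(4π·8.85×10^-12·(0.103)²) = 1.15e7 N/C.

E ≈ 1.15×10^7 N/C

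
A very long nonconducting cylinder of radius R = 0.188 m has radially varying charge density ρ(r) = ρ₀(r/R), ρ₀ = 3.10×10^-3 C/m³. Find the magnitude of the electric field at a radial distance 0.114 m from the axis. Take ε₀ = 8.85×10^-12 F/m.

By cylindrical symmetry E is radial; use a coaxial Gaussian cylinder of radius 0.114 m and length L (r < R).
Integrating ρ over the cross-section to radius r: λ_enc = (2πρ₀/R) ∫₀^r r'^2 dr' = 2πρ₀ r^3/(3·R) = 5.117×10^-5 C/m.
Since E is radial and uniform over the curved surface, Φ = E·2πrL = Q_enc/ε₀ = λ_enc L/ε₀.
E = |λ_enc|/(2πε₀r) = (5.117e-5)/(2π·8.85×10^-12·0.114) = 8.07×10^6 N/C.

8.07×10^6 N/C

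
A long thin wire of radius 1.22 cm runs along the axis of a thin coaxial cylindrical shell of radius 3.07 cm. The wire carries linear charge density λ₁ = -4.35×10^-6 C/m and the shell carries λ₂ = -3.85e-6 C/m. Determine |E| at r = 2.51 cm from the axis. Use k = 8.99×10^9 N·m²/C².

3.12e6 N/C

Coaxial Gaussian cylinder, radius r = 2.51 cm, length L (between the conductors, 1.22 cm < r < 3.07 cm).
The shell at 3.07 cm lies outside the Gaussian surface, so λ_enc = λ₁ = -4.35e-6 C/m.
Gauss's law: E·2πrL = λ_enc L/ε₀.
E = 2k|λ_enc|/r = 2(8.99×10^9)(4.35×10^-6)/(0.0251) = 3.12×10^6 N/C.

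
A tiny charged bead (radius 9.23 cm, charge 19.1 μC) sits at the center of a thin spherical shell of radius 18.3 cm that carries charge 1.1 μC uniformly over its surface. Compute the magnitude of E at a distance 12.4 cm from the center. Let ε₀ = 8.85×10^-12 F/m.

|E| ≈ 1.12×10^7 N/C

Use a concentric Gaussian sphere at r = 12.4 cm (between the bodies, 9.23 cm < r < 18.3 cm).
Only the inner charge is enclosed; the outer shell contributes nothing inside itself. Q_enc = 19.1 μC = 1.91e-5 C.
Applying ∮E·dA = Q_enc/ε₀ with Φ = E(4πr²):
E = |Q_enc|/(4πε₀r²) = (1.91×10^-5)/(4π·8.85×10^-12·(0.124)²) = 1.12×10^7 N/C.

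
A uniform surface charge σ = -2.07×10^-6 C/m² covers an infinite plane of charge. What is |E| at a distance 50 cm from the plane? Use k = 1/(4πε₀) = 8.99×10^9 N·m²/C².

The symmetry is planar: E is normal to the sheet and the same magnitude on both sides. Take a pillbox straddling the sheet with end-cap area A.
Only the two end caps contribute flux: Φ = 2EA. With Q_enc = σA, Gauss's law gives E = |σ|/(2ε₀).
E = 2πk|σ| = 2π(8.99×10^9)(2.07×10^-6) = 1.17×10^5 N/C.

|E| ≈ 1.17×10^5 V/m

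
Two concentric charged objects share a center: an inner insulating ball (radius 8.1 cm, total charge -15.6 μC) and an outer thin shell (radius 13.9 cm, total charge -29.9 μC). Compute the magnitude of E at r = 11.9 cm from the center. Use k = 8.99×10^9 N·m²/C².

9.90e6 N/C

By spherical symmetry E is radial; choose a Gaussian sphere of radius r = 11.9 cm (between the bodies, 8.1 cm < r < 13.9 cm).
Only the inner charge is enclosed; the outer shell contributes nothing inside itself. Q_enc = -15.6 μC = -1.56e-5 C.
Applying ∮E·dA = Q_enc/ε₀ with Φ = E(4πr²):
E = k|Q_enc|/r² = (8.99×10^9)(1.56×10^-5)/(0.119)² = 9.90e6 N/C.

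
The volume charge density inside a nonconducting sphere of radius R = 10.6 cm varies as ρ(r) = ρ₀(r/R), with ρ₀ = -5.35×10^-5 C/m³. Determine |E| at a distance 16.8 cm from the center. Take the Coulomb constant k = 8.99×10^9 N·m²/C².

E ≈ 6.38e4 V/m

Take a concentric spherical Gaussian surface of radius r = 16.8 cm (r > R, all charge enclosed).
Q_enc = 4π ∫₀^R ρ₀(r'/R)^1 r'² dr' = 4πρ₀R³/4 = -2.002×10^-7 C.
Gauss's law: E·4πr² = Q_enc/ε₀.
E = k|Q_enc|/r² = (8.99×10^9)(2.002×10^-7)/(0.168)² = 6.38e4 N/C.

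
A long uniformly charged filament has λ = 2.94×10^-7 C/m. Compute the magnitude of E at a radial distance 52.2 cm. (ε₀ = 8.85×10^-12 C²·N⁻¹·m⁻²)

1.01×10^4 N/C

Choose a coaxial cylinder of radius r = 52.2 cm (arbitrary length L) as the Gaussian surface.
Q_enc = λL, so λ_enc = 2.94e-7 C/m.
By Gauss's law (flux through the curved wall only), E·2πrL = λ_enc L/ε₀.
E = |λ_enc|/(2πε₀r) = (2.94e-7)/(2π·8.85×10^-12·0.522) = 1.01×10^4 N/C.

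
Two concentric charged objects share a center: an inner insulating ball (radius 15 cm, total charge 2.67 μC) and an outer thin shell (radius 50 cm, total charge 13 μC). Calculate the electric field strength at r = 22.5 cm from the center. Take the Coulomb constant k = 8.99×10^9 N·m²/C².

E = 4.74×10^5 N/C

Use a concentric Gaussian sphere at r = 22.5 cm (between the bodies, 15 cm < r < 50 cm).
Only the inner charge is enclosed; the outer shell contributes nothing inside itself. Q_enc = 2.67 μC = 2.67×10^-6 C.
Applying ∮E·dA = Q_enc/ε₀ with Φ = E(4πr²):
E = k|Q_enc|/r² = (8.99×10^9)(2.67×10^-6)/(0.225)² = 4.74×10^5 N/C.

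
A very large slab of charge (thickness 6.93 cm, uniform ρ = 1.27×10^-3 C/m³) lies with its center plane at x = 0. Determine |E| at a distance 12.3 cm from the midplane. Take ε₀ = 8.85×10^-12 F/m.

The point |x| = 12.3 cm lies outside the slab (half-thickness 0.03465 m). A symmetric pillbox spanning the full slab encloses Q_enc = ρ·d·A.
Flux = 2EA ⇒ E = |ρ|d/(2ε₀), independent of distance outside.
E = (1.27×10^-3)(0.0693)/(2·8.85×10^-12) = 4.97×10^6 N/C.

E ≈ 4.97×10^6 V/m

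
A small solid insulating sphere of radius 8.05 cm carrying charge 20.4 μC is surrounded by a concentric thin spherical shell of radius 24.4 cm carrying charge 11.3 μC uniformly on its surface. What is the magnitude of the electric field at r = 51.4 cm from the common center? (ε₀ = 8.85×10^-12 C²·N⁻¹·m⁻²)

Symmetry ⇒ E = E(r) r̂. Gaussian sphere of radius r = 51.4 cm (r > 24.4 cm, enclosing both).
Q_enc = (20.4 μC) + (11.3 μC) = 3.17×10^-5 C.
Since E is radial and uniform over the Gaussian sphere, Φ = E·4πr² = Q_enc/ε₀.
E = |Q_enc|/(4πε₀r²) = (3.17e-5)/(4π·8.85×10^-12·(0.514)²) = 1.08e6 N/C.

|E| = 1.08×10^6 N/C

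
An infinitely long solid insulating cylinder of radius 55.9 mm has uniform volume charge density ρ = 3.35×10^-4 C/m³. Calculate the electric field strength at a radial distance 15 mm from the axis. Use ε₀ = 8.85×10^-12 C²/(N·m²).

E ≈ 2.84×10^5 N/C

By cylindrical symmetry E is radial; use a coaxial Gaussian cylinder of radius 15 mm and length L (r < R).
Charge inside radius r per length L is ρ·πr²·L, so λ_enc = ρπr² = 2.368×10^-7 C/m.
By Gauss's law (flux through the curved wall only), E·2πrL = λ_enc L/ε₀.
E = |λ_enc|/(2πε₀r) = (2.368e-7)/(2π·8.85×10^-12·0.015) = 2.84e5 N/C.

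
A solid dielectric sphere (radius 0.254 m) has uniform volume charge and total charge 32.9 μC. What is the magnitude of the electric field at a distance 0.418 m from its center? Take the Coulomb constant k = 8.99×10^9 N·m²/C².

By spherical symmetry E is radial; choose a Gaussian sphere of radius r = 0.418 m (r > R, so the entire charge is enclosed).
Q_enc = 32.9 μC = 3.29×10^-5 C.
Applying ∮E·dA = Q_enc/ε₀ with Φ = E(4πr²):
E = k|Q_enc|/r² = (8.99×10^9)(3.29×10^-5)/(0.418)² = 1.69×10^6 N/C.

1.69e6 V/m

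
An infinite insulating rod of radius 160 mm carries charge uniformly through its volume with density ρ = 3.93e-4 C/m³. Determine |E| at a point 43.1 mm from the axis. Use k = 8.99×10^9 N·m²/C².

|E| ≈ 9.57×10^5 N/C

Take a coaxial cylindrical Gaussian surface of radius r = 43.1 mm and length L (r < R).
Enclosed charge per unit length: λ_enc = ρ·πr² = (3.93e-4)π(0.0431)² = 2.293×10^-6 C/m.
Gauss's law: E·2πrL = λ_enc L/ε₀.
E = 2k|λ_enc|/r = 2(8.99×10^9)(2.293e-6)/(0.0431) = 9.57×10^5 N/C.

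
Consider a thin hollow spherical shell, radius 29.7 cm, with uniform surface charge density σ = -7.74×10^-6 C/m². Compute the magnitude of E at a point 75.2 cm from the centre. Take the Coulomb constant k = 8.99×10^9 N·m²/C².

Take a concentric spherical Gaussian surface of radius r = 75.2 cm (r > 29.7 cm).
The entire shell is enclosed: Q_enc = σ·4πR² = (-7.74e-6)·4π·(0.297)² = -8.58e-6 C.
By Gauss's law, ∮E·dA = E·4πr² = Q_enc/ε₀.
E = k|Q_enc|/r² = (8.99×10^9)(8.58e-6)/(0.752)² = 1.36e5 N/C.

1.36×10^5 N/C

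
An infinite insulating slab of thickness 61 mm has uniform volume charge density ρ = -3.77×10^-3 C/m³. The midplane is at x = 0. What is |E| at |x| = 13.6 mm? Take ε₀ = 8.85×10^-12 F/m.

E ≈ 5.79e6 N/C

By symmetry E is perpendicular to the slab. A Gaussian pillbox from −13.6 mm to +13.6 mm (face area A) lies entirely within the slab.
Q_enc = ρ·(2x)·A and flux = 2EA, so 2EA = 2ρxA/ε₀ ⇒ E = |ρ|x/ε₀.
E = (3.77×10^-3)(0.0136)/(8.85×10^-12) = 5.79e6 N/C.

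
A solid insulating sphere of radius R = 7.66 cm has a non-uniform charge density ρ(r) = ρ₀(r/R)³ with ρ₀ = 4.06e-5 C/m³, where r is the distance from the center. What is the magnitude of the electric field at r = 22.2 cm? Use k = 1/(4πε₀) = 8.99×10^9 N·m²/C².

|E| = 6.97×10^3 N/C

Symmetry ⇒ E = E(r) r̂. Gaussian sphere of radius r = 22.2 cm (r > R, all charge enclosed).
Q_enc = 4π ∫₀^R ρ₀(r'/R)^3 r'² dr' = 4πρ₀R³/6 = 3.822e-8 C.
By Gauss's law, ∮E·dA = E·4πr² = Q_enc/ε₀.
E = k|Q_enc|/r² = (8.99×10^9)(3.822×10^-8)/(0.222)² = 6.97×10^3 N/C.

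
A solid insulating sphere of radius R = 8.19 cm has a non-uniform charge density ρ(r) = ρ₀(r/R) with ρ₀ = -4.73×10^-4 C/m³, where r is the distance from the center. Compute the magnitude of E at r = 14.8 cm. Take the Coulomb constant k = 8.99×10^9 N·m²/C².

E ≈ 3.35e5 V/m

By spherical symmetry E is radial; choose a Gaussian sphere of radius r = 14.8 cm (r > R, all charge enclosed).
Q_enc = 4π ∫₀^R ρ₀(r'/R)^1 r'² dr' = 4πρ₀R³/4 = -8.163×10^-7 C.
Since E is radial and uniform over the Gaussian sphere, Φ = E·4πr² = Q_enc/ε₀.
E = k|Q_enc|/r² = (8.99×10^9)(8.163×10^-7)/(0.148)² = 3.35e5 N/C.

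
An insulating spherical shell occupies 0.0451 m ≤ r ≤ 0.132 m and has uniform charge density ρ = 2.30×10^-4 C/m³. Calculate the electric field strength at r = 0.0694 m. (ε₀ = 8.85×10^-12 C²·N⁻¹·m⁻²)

By spherical symmetry E is radial; choose a Gaussian sphere of radius r = 0.0694 m (within the shell material, 0.0451 m < r < 0.132 m).
Enclosed charge is the volume from a to r: Q_enc = (4π/3)ρ(r³ − a³) = 2.337×10^-7 C.
Applying ∮E·dA = Q_enc/ε₀ with Φ = E(4πr²):
E = |Q_enc|/(4πε₀r²) = (2.337×10^-7)/(4π·8.85×10^-12·(0.0694)²) = 4.36×10^5 N/C.

4.36e5 N/C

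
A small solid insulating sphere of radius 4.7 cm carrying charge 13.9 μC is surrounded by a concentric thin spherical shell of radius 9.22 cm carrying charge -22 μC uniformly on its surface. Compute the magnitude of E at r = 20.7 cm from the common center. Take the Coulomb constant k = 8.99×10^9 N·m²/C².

By spherical symmetry E is radial; choose a Gaussian sphere of radius r = 20.7 cm (r > 9.22 cm, enclosing both).
Q_enc = (13.9 μC) + (-22 μC) = -8.10×10^-6 C.
Since E is radial and uniform over the Gaussian sphere, Φ = E·4πr² = Q_enc/ε₀.
E = k|Q_enc|/r² = (8.99×10^9)(8.10e-6)/(0.207)² = 1.70×10^6 N/C.

|E| ≈ 1.70×10^6 N/C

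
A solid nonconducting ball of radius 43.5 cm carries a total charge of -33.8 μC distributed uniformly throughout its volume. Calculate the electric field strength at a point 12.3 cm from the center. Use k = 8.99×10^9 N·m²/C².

Use a concentric Gaussian sphere at r = 12.3 cm (r < R).
Only the charge within r is enclosed: Q_enc = Q·(r/R)³ = (-33.8 μC)·(12.3 cm/43.5 cm)³ = -7.641×10^-7 C.
Gauss's law: E·4πr² = Q_enc/ε₀.
E = k|Q_enc|/r² = (8.99×10^9)(7.641e-7)/(0.123)² = 4.54×10^5 N/C.

|E| ≈ 4.54e5 N/C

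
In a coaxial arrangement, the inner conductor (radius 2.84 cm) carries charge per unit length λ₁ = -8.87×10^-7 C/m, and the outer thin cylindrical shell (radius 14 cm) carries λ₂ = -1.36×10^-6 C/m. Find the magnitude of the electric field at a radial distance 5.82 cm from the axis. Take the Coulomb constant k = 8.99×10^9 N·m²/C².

Choose a coaxial cylinder of radius r = 5.82 cm (arbitrary length L) as the Gaussian surface (between the conductors, 2.84 cm < r < 14 cm).
Only the inner wire is enclosed; the outer shell contributes nothing inside itself. λ_enc = λ₁ = -8.87×10^-7 C/m.
Since E is radial and uniform over the curved surface, Φ = E·2πrL = Q_enc/ε₀ = λ_enc L/ε₀.
E = 2k|λ_enc|/r = 2(8.99×10^9)(8.87×10^-7)/(0.0582) = 2.74×10^5 N/C.

|E| ≈ 2.74e5 N/C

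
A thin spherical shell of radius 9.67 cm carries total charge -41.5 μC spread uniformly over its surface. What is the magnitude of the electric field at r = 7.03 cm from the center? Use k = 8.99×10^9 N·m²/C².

E = 0 (no enclosed charge)

Take a concentric spherical Gaussian surface of radius r = 7.03 cm (inside the shell, r < 9.67 cm).
No charge lies within this surface, so Q_enc = 0 and Gauss's law gives E·4πr² = 0 ⇒ E = 0.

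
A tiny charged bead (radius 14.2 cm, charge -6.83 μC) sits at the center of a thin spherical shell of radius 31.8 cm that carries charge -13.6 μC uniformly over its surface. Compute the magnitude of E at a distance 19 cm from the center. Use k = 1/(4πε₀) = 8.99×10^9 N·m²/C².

Take a concentric spherical Gaussian surface of radius r = 19 cm (between the bodies, 14.2 cm < r < 31.8 cm).
The shell at 31.8 cm lies outside the Gaussian surface, so Q_enc = -6.83 μC = -6.83e-6 C.
Gauss's law: E·4πr² = Q_enc/ε₀.
E = k|Q_enc|/r² = (8.99×10^9)(6.83×10^-6)/(0.19)² = 1.70×10^6 N/C.

E = 1.70×10^6 V/m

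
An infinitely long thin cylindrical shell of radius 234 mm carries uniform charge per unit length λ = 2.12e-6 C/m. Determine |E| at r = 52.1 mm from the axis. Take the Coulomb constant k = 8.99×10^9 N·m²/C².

|E| = 0 N/C

Coaxial Gaussian cylinder, radius r = 52.1 mm, length L (r < 234 mm, inside the shell).
All the surface charge lies outside this cylinder: Q_enc = 0, hence E = 0.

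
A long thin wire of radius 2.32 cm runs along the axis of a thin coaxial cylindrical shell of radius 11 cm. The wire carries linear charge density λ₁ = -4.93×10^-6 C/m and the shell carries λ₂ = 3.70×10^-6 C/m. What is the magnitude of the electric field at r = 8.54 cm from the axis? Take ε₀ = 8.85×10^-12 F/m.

1.04e6 N/C

Take a coaxial cylindrical Gaussian surface of radius r = 8.54 cm and length L (between the conductors, 2.32 cm < r < 11 cm).
Only the inner wire is enclosed; the outer shell contributes nothing inside itself. λ_enc = λ₁ = -4.93×10^-6 C/m.
Since E is radial and uniform over the curved surface, Φ = E·2πrL = Q_enc/ε₀ = λ_enc L/ε₀.
E = |λ_enc|/(2πε₀r) = (4.93×10^-6)/(2π·8.85×10^-12·0.0854) = 1.04×10^6 N/C.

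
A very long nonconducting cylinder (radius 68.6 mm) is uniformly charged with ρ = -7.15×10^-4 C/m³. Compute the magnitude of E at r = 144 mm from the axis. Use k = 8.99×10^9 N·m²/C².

E = 1.32×10^6 N/C

Take a coaxial cylindrical Gaussian surface of radius r = 144 mm and length L (r > 68.6 mm, full cross-section enclosed).
λ_enc = ρ·πR² = (-7.15×10^-4)π(0.0686)² = -1.057e-5 C/m.
Applying ∮E·dA = Q_enc/ε₀ with the end caps contributing no flux:
E = 2k|λ_enc|/r = 2(8.99×10^9)(1.057×10^-5)/(0.144) = 1.32×10^6 N/C.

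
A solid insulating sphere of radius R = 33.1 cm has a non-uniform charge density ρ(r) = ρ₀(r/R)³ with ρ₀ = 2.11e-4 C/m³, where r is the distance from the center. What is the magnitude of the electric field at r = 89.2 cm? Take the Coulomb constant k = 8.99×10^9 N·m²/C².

|E| ≈ 1.81×10^5 V/m

Symmetry ⇒ E = E(r) r̂. Gaussian sphere of radius r = 89.2 cm (r > R, all charge enclosed).
Q_enc = 4π ∫₀^R ρ₀(r'/R)^3 r'² dr' = 4πρ₀R³/6 = 1.603×10^-5 C.
Since E is radial and uniform over the Gaussian sphere, Φ = E·4πr² = Q_enc/ε₀.
E = k|Q_enc|/r² = (8.99×10^9)(1.603×10^-5)/(0.892)² = 1.81e5 N/C.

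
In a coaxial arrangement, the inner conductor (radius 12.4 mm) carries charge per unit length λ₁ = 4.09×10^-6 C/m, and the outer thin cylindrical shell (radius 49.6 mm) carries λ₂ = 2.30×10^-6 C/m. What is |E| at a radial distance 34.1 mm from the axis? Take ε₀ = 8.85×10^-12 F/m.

E ≈ 2.16×10^6 N/C

Choose a coaxial cylinder of radius r = 34.1 mm (arbitrary length L) as the Gaussian surface (between the conductors, 12.4 mm < r < 49.6 mm).
Only the inner wire is enclosed; the outer shell contributes nothing inside itself. λ_enc = λ₁ = 4.09e-6 C/m.
Applying ∮E·dA = Q_enc/ε₀ with the end caps contributing no flux:
E = |λ_enc|/(2πε₀r) = (4.09×10^-6)/(2π·8.85×10^-12·0.0341) = 2.16×10^6 N/C.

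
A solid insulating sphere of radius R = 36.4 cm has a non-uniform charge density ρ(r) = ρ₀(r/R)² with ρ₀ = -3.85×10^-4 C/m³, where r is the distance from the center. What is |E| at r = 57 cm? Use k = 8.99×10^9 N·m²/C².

E = 1.29×10^6 N/C

Take a concentric spherical Gaussian surface of radius r = 57 cm (r > R, all charge enclosed).
Q_enc = 4π ∫₀^R ρ₀(r'/R)^2 r'² dr' = 4πρ₀R³/5 = -4.667e-5 C.
Applying ∮E·dA = Q_enc/ε₀ with Φ = E(4πr²):
E = k|Q_enc|/r² = (8.99×10^9)(4.667×10^-5)/(0.57)² = 1.29×10^6 N/C.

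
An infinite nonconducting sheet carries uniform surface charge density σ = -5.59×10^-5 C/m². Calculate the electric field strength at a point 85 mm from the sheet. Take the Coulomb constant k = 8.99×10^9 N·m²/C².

3.16e6 V/m

By planar symmetry E is perpendicular to the sheet and uniform; use a Gaussian pillbox with flat faces of area A on each side of the sheet.
Flux Φ = 2EA and Q_enc = σA, so 2EA = σA/ε₀ ⇒ E = |σ|/(2ε₀), independent of distance.
E = 2πk|σ| = 2π(8.99×10^9)(5.59e-5) = 3.16×10^6 N/C.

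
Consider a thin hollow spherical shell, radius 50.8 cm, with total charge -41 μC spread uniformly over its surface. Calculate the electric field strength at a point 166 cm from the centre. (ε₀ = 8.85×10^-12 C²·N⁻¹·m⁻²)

|E| ≈ 1.34×10^5 N/C

Take a concentric spherical Gaussian surface of radius r = 166 cm (r > 50.8 cm).
The entire shell is enclosed: Q_enc = -4.10×10^-5 C.
Since E is radial and uniform over the Gaussian sphere, Φ = E·4πr² = Q_enc/ε₀.
E = |Q_enc|/(4πε₀r²) = (4.10×10^-5)/(4π·8.85×10^-12·(1.66)²) = 1.34e5 N/C.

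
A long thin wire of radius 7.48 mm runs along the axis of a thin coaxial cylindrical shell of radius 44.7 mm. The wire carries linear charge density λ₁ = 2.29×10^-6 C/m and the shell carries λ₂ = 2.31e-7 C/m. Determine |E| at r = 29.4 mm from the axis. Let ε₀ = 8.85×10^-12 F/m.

Coaxial Gaussian cylinder, radius r = 29.4 mm, length L (between the conductors, 7.48 mm < r < 44.7 mm).
The shell at 44.7 mm lies outside the Gaussian surface, so λ_enc = λ₁ = 2.29×10^-6 C/m.
Since E is radial and uniform over the curved surface, Φ = E·2πrL = Q_enc/ε₀ = λ_enc L/ε₀.
E = |λ_enc|/(2πε₀r) = (2.29×10^-6)/(2π·8.85×10^-12·0.0294) = 1.40×10^6 N/C.

E ≈ 1.40×10^6 V/m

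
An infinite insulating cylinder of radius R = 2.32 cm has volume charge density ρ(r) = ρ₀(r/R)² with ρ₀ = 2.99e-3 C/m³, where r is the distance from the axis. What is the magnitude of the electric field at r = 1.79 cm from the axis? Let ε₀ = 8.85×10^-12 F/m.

Choose a coaxial cylinder of radius r = 1.79 cm (arbitrary length L) as the Gaussian surface (r < R).
λ_enc = ∫₀^r ρ(r')·2πr' dr' = (2πρ₀/R²)·r^4/4 = 8.958×10^-7 C/m.
Since E is radial and uniform over the curved surface, Φ = E·2πrL = Q_enc/ε₀ = λ_enc L/ε₀.
E = |λ_enc|/(2πε₀r) = (8.958×10^-7)/(2π·8.85×10^-12·0.0179) = 9.00×10^5 N/C.

E = 9.00×10^5 V/m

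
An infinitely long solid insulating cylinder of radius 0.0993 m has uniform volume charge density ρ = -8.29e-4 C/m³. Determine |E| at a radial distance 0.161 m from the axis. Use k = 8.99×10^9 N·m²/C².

|E| = 2.87×10^6 V/m

Choose a coaxial cylinder of radius r = 0.161 m (arbitrary length L) as the Gaussian surface (r > 0.0993 m, full cross-section enclosed).
λ_enc = ρ·πR² = (-8.29e-4)π(0.0993)² = -2.568×10^-5 C/m.
Applying ∮E·dA = Q_enc/ε₀ with the end caps contributing no flux:
E = 2k|λ_enc|/r = 2(8.99×10^9)(2.568e-5)/(0.161) = 2.87×10^6 N/C.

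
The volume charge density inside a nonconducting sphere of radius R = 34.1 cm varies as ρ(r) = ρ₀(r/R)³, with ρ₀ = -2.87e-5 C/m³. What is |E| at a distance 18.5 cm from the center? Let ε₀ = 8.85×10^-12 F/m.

|E| = 1.60×10^4 V/m

Take a concentric spherical Gaussian surface of radius r = 18.5 cm (r < R).
Integrate the density: Q_enc = 4π ∫₀^r ρ₀(r'/R)^3 r'² dr' = 4πρ₀ r^6/(6·R³) = -6.077×10^-8 C.
Gauss's law: E·4πr² = Q_enc/ε₀.
E = |Q_enc|/(4πε₀r²) = (6.077×10^-8)/(4π·8.85×10^-12·(0.185)²) = 1.60×10^4 N/C.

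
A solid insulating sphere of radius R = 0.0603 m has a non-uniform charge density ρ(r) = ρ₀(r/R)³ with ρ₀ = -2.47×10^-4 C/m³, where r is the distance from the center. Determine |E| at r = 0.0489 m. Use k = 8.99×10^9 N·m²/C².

|E| = 1.21×10^5 N/C

Use a concentric Gaussian sphere at r = 0.0489 m (r < R).
Q_enc = ∫₀^r ρ(r')·4πr'² dr' = (4πρ₀/R³) ∫₀^r r'^5 dr' = 4πρ₀ r^6/(6·R³) = -3.226×10^-8 C.
By Gauss's law, ∮E·dA = E·4πr² = Q_enc/ε₀.
E = k|Q_enc|/r² = (8.99×10^9)(3.226e-8)/(0.0489)² = 1.21×10^5 N/C.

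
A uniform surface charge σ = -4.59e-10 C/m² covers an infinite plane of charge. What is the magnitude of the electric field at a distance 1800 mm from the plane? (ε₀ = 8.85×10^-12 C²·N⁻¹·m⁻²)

|E| = 25.9 V/m

The symmetry is planar: E is normal to the sheet and the same magnitude on both sides. Take a pillbox straddling the sheet with end-cap area A.
Flux Φ = 2EA and Q_enc = σA, so 2EA = σA/ε₀ ⇒ E = |σ|/(2ε₀), independent of distance.
E = |σ|/(2ε₀) = (4.59e-10)/(2·8.85×10^-12) = 25.9 N/C.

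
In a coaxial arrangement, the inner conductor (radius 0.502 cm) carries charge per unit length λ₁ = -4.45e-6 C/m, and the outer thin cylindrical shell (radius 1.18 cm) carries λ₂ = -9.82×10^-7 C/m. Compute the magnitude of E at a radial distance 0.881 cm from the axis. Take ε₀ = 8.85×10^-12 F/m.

Coaxial Gaussian cylinder, radius r = 0.881 cm, length L (between the conductors, 0.502 cm < r < 1.18 cm).
The shell at 1.18 cm lies outside the Gaussian surface, so λ_enc = λ₁ = -4.45×10^-6 C/m.
By Gauss's law (flux through the curved wall only), E·2πrL = λ_enc L/ε₀.
E = |λ_enc|/(2πε₀r) = (4.45×10^-6)/(2π·8.85×10^-12·0.00881) = 9.08×10^6 N/C.

9.08×10^6 N/C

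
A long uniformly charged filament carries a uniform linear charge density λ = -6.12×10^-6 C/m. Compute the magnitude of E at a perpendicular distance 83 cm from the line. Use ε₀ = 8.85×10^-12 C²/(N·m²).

By cylindrical symmetry E is radial; use a coaxial Gaussian cylinder of radius 83 cm and length L.
Q_enc = λL, so λ_enc = -6.12e-6 C/m.
By Gauss's law (flux through the curved wall only), E·2πrL = λ_enc L/ε₀.
E = |λ_enc|/(2πε₀r) = (6.12×10^-6)/(2π·8.85×10^-12·0.83) = 1.33×10^5 N/C.

E ≈ 1.33×10^5 N/C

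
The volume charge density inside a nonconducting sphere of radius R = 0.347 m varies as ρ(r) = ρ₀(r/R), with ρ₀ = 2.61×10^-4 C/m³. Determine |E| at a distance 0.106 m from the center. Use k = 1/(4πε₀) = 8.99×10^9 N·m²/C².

E = 2.39×10^5 N/C

Take a concentric spherical Gaussian surface of radius r = 0.106 m (r < R).
Q_enc = ∫₀^r ρ(r')·4πr'² dr' = (4πρ₀/R) ∫₀^r r'^3 dr' = 4πρ₀ r^4/(4·R) = 2.983e-7 C.
Gauss's law: E·4πr² = Q_enc/ε₀.
E = k|Q_enc|/r² = (8.99×10^9)(2.983×10^-7)/(0.106)² = 2.39e5 N/C.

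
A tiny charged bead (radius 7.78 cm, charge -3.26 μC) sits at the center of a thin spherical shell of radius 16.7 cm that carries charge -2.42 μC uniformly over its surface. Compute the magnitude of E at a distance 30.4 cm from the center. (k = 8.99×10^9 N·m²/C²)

Take a concentric spherical Gaussian surface of radius r = 30.4 cm (r > 16.7 cm, enclosing both).
Q_enc = (-3.26 μC) + (-2.42 μC) = -5.68×10^-6 C.
By Gauss's law, ∮E·dA = E·4πr² = Q_enc/ε₀.
E = k|Q_enc|/r² = (8.99×10^9)(5.68×10^-6)/(0.304)² = 5.53×10^5 N/C.

|E| = 5.53×10^5 N/C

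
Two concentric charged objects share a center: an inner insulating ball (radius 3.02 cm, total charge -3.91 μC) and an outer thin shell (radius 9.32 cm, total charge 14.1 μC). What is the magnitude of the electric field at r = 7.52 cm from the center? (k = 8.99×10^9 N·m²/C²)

Use a concentric Gaussian sphere at r = 7.52 cm (between the bodies, 3.02 cm < r < 9.32 cm).
The shell at 9.32 cm lies outside the Gaussian surface, so Q_enc = -3.91 μC = -3.91×10^-6 C.
Since E is radial and uniform over the Gaussian sphere, Φ = E·4πr² = Q_enc/ε₀.
E = k|Q_enc|/r² = (8.99×10^9)(3.91×10^-6)/(0.0752)² = 6.22×10^6 N/C.

6.22e6 V/m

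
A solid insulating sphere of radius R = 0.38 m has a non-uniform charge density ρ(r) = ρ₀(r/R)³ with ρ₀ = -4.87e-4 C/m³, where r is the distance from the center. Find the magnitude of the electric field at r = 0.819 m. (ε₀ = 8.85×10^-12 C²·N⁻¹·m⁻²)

|E| = 7.50×10^5 N/C

Take a concentric spherical Gaussian surface of radius r = 0.819 m (r > R, all charge enclosed).
Q_enc = 4π ∫₀^R ρ₀(r'/R)^3 r'² dr' = 4πρ₀R³/6 = -5.597e-5 C.
By Gauss's law, ∮E·dA = E·4πr² = Q_enc/ε₀.
E = |Q_enc|/(4πε₀r²) = (5.597×10^-5)/(4π·8.85×10^-12·(0.819)²) = 7.50e5 N/C.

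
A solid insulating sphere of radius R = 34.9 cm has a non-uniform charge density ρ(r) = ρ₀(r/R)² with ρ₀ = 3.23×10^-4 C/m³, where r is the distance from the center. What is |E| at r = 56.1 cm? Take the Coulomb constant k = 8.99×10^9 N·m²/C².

|E| = 9.86e5 N/C

Take a concentric spherical Gaussian surface of radius r = 56.1 cm (r > R, all charge enclosed).
Q_enc = 4π ∫₀^R ρ₀(r'/R)^2 r'² dr' = 4πρ₀R³/5 = 3.451×10^-5 C.
Applying ∮E·dA = Q_enc/ε₀ with Φ = E(4πr²):
E = k|Q_enc|/r² = (8.99×10^9)(3.451e-5)/(0.561)² = 9.86×10^5 N/C.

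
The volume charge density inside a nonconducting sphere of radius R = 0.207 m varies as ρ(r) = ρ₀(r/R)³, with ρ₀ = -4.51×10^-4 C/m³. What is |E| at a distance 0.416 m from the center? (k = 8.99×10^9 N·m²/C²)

|E| ≈ 4.35e5 N/C

Symmetry ⇒ E = E(r) r̂. Gaussian sphere of radius r = 0.416 m (r > R, all charge enclosed).
Q_enc = 4π ∫₀^R ρ₀(r'/R)^3 r'² dr' = 4πρ₀R³/6 = -8.378×10^-6 C.
Gauss's law: E·4πr² = Q_enc/ε₀.
E = k|Q_enc|/r² = (8.99×10^9)(8.378×10^-6)/(0.416)² = 4.35×10^5 N/C.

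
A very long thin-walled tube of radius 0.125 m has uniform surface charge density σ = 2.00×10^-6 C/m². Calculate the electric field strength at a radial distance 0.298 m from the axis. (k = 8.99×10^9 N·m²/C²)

|E| = 9.48×10^4 N/C

Coaxial Gaussian cylinder, radius r = 0.298 m, length L (r > 0.125 m).
The whole shell is enclosed: λ_enc = σ·2πR = (2.00×10^-6)·2π·(0.125) = 1.571×10^-6 C/m.
Applying ∮E·dA = Q_enc/ε₀ with the end caps contributing no flux:
E = 2k|λ_enc|/r = 2(8.99×10^9)(1.571e-6)/(0.298) = 9.48e4 N/C.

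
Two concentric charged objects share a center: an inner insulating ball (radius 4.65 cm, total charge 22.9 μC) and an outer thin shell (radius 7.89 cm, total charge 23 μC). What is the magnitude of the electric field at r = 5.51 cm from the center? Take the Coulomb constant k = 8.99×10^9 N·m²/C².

6.78×10^7 N/C

By spherical symmetry E is radial; choose a Gaussian sphere of radius r = 5.51 cm (between the bodies, 4.65 cm < r < 7.89 cm).
Only the inner charge is enclosed; the outer shell contributes nothing inside itself. Q_enc = 22.9 μC = 2.29×10^-5 C.
Since E is radial and uniform over the Gaussian sphere, Φ = E·4πr² = Q_enc/ε₀.
E = k|Q_enc|/r² = (8.99×10^9)(2.29e-5)/(0.0551)² = 6.78×10^7 N/C.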